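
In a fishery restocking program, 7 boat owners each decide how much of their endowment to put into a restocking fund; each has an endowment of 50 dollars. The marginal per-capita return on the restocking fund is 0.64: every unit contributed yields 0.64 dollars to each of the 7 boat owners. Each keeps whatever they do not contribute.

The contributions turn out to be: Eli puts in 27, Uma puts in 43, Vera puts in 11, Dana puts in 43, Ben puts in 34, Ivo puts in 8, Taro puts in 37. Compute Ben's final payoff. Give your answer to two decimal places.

145.92 dollars

Total contributed: 27 + 43 + 11 + 43 + 34 + 8 + 37 = 203.
Each receives 0.64 × 203 = 129.92 from the restocking fund.
Ben keeps 50 − 34 = 16, so Ben's payoff is 16 + 129.92 = 145.92.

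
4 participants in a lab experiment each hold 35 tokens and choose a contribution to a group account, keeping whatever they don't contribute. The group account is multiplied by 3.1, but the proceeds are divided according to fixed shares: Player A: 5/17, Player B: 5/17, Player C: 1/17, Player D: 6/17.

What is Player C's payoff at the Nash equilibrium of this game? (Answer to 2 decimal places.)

41.38 tokens

A player with share s gets back 3.1·s per unit contributed, so full contribution is dominant for anyone with s > 1/3.1 = 0.3226 and zero contribution is dominant for anyone below.
Player D alone (share 6/17) is above the threshold, contributing 35; the remaining 3 contribute 0. Total contributed: 35.
Player C keeps 35 and receives 3.1 × 35 × 1/17 = 6.38 from the group account, for a payoff of 41.38.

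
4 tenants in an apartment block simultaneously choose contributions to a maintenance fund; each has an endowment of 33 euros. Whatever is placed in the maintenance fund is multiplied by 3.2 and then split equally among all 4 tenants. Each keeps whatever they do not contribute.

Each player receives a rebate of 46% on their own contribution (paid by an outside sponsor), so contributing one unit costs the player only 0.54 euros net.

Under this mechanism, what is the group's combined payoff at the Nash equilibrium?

483.12 euros

With the mechanism, a contributed unit returns (3.2/4) / 0.54 = 1.4815 per unit of net cost to the contributor — now above 1 — so contributing fully is weakly dominant for every player.
So the Nash equilibrium is full contribution by all 4; the group earns 4 × (33 × 0.46 + 3.2 × 33) = 483.12.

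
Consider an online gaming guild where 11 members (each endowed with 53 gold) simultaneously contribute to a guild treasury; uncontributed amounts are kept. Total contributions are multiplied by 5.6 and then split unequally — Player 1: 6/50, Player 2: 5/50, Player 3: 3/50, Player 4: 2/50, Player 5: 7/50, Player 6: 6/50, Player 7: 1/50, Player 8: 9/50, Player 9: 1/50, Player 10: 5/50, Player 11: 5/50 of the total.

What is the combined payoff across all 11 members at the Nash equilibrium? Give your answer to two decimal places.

For player j, contributing a unit is worthwhile iff 5.6 × (j's share) ≥ 1, i.e. iff j's share is at least 0.1786.
Player 8 alone (share 9/50) is above the threshold, contributing 53; the remaining 10 contribute 0. Total contributed: 53.
The guild treasury pays out 5.6 × 53 = 296.80 in total (split across the unequal shares, but the aggregate is all that matters for the group sum).
The 10 free-riders keep 53 each, adding 530. Group total = 530 + 296.80 = 826.80.

826.80 gold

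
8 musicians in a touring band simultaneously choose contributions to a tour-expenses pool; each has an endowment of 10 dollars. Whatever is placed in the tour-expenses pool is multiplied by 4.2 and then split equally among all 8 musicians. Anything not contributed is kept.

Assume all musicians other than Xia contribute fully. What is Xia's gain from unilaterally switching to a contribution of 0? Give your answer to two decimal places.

Switching from a contribution of 10 to 0 lets Xia keep an extra 10 dollars, but lowers the tour-expenses pool by 10, which costs Xia their own share of that drop: 4.2/8 × 10 = 5.25.
Net gain = 10 − 5.25 = 4.75. The private return per contributed unit (0.5250) is below 1, so free-riding is indeed the best response regardless of what the others do.

4.75 dollars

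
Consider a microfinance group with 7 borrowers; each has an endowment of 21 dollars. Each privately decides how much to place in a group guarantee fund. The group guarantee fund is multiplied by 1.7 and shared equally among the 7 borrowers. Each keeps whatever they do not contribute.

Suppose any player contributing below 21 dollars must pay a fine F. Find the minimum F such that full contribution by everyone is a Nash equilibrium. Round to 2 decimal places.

15.90 dollars

Given the others contribute fully, the best deviation is to contribute 0 (any partial contribution still incurs the fine and gives up units whose private return 0.2429 is below 1).
Deviating from 21 to 0 saves 21 dollars but forfeits the deviator's share of the drop in the group guarantee fund: 1.7/7 × 21 = 5.10.
So the deviation gain is 21 − 5.10 = 15.90, and the fine must be at least 15.90 dollars to wipe it out.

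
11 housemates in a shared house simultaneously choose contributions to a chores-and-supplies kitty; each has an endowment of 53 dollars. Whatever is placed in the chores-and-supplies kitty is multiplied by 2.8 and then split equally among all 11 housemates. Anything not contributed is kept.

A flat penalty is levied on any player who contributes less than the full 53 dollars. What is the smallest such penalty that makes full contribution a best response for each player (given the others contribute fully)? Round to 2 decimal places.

Given the others contribute fully, the best deviation is to contribute 0 (any partial contribution still incurs the fine and gives up units whose private return 0.2545 is below 1).
Deviating from 53 to 0 saves 53 dollars but forfeits the deviator's share of the drop in the chores-and-supplies kitty: 2.8/11 × 53 = 13.49.
So the deviation gain is 53 − 13.49 = 39.51, and the fine must be at least 39.51 dollars to wipe it out.

39.51 dollars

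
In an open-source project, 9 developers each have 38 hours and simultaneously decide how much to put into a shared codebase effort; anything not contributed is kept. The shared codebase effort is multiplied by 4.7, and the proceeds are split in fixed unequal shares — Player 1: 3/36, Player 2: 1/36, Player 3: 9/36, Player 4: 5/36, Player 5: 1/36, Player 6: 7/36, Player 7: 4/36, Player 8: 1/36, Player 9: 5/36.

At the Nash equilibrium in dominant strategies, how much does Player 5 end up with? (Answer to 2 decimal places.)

42.96 hours

For player j, contributing a unit is worthwhile iff 4.7 × (j's share) ≥ 1, i.e. iff j's share is at least 0.2128.
Only Player 3 (9/36) clears that bar, contributing 38; the remaining 8 contribute 0. Total contributed: 38.
Player 5 keeps 38 and receives 4.7 × 38 × 1/36 = 4.96 from the shared codebase effort, for a payoff of 42.96.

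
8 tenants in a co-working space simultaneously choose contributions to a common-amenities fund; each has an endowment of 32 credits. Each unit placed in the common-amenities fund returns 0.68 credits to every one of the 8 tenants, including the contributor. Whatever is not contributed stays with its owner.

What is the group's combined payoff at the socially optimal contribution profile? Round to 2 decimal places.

1392.64 credits

Each contributed unit returns 5.440 to the group as a whole (0.68 to each of 8 players), which exceeds 1, so the social optimum is full contribution: group total = 5.440 × 256 = 1392.64.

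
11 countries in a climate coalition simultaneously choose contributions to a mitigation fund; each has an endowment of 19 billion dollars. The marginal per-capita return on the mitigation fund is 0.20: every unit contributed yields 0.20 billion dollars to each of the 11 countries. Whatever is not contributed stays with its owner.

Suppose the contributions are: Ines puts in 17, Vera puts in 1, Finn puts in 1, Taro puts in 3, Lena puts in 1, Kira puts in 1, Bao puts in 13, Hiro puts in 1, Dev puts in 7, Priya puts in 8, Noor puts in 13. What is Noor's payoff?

19.20 billion dollars

Total contributed: 17 + 1 + 1 + 3 + 1 + 1 + 13 + 1 + 7 + 8 + 13 = 66.
Each receives 0.20 × 66 = 13.20 from the mitigation fund.
Noor keeps 19 − 13 = 6, so Noor's payoff is 6 + 13.20 = 19.20.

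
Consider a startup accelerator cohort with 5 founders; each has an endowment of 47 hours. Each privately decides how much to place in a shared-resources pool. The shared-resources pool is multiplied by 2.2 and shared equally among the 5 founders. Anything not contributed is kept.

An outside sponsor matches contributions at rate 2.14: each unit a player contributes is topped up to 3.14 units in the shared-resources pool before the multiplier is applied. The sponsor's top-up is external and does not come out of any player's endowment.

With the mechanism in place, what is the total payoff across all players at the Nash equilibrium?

1623.38 hours

The effective private return per unit is now 2.2 × 3.14 / 5 = 1.3816 > 1, so every player's dominant strategy flips to full contribution.
At the Nash equilibrium everyone contributes 47. Group total payoff = 2.2 × 3.14 × 235 = 1623.38.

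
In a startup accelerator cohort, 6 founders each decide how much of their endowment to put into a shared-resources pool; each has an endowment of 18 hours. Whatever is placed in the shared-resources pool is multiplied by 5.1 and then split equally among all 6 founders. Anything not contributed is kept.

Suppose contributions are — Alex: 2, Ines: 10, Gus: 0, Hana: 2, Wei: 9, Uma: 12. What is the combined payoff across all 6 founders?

251.50 hours

Total contributed: 2 + 10 + 0 + 2 + 9 + 12 = 35; total kept: 6 × 18 − 35 = 73.
The shared-resources pool pays out 5.1 × 35 = 178.50 in aggregate.
Group total = 73 + 178.50 = 251.50.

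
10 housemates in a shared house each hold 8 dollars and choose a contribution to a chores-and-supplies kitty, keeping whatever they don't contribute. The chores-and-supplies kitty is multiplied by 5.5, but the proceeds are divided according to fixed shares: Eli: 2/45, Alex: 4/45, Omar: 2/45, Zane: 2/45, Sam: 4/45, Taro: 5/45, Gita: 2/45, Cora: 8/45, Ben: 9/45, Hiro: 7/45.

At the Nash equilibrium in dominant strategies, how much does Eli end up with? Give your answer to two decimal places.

9.96 dollars

For player j, contributing a unit is worthwhile iff 5.5 × (j's share) ≥ 1, i.e. iff j's share is at least 0.1818.
The only share above 0.1818 is Ben's 9/45, contributing 8; the remaining 9 contribute 0. Total contributed: 8.
Eli keeps 8 and receives 5.5 × 8 × 2/45 = 1.96 from the chores-and-supplies kitty, for a payoff of 9.96.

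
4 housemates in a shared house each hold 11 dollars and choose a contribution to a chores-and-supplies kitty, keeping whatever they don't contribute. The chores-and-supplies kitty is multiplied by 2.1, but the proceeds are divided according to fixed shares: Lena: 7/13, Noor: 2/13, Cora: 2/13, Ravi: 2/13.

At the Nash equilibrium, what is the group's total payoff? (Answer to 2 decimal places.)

Player j's private return per contributed unit is 2.1 × (j's share). Contributing is weakly dominant for j when that share is at least 1/2.1 = 0.4762, and contributing 0 is dominant otherwise.
Only Lena (7/13) clears that bar, contributing 11; the remaining 3 contribute 0. Total contributed: 11.
The chores-and-supplies kitty pays out 2.1 × 11 = 23.10 in total (split across the unequal shares, but the aggregate is all that matters for the group sum).
The 3 free-riders keep 11 each, adding 33. Group total = 33 + 23.10 = 56.10.

56.10 dollars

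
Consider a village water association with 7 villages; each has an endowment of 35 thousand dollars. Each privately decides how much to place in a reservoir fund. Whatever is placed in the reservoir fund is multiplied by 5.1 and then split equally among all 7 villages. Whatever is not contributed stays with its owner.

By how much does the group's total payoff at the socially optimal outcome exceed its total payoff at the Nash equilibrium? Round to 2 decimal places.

Each contributed unit returns 5.1/7 = 0.7286 to its contributor — below 1 — so contributing 0 is dominant for every player. At the Nash equilibrium everyone keeps their 35, and the group total is 7 × 35 = 245.
Each contributed unit returns 5.100 to the group as a whole (0.7286 to each of 7 players), which exceeds 1, so the social optimum is full contribution: group total = 5.100 × 245 = 1249.50.
Efficiency loss = 1249.50 − 245 = 1004.50.

1004.50 thousand dollars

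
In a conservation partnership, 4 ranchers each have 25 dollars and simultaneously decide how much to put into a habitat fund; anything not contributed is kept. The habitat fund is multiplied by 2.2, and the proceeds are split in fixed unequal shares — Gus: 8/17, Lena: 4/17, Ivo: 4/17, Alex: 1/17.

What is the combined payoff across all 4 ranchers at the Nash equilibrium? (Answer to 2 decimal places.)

For player j, contributing a unit is worthwhile iff 2.2 × (j's share) ≥ 1, i.e. iff j's share is at least 0.4545.
Only Gus (8/17) clears that bar, contributing 25; the remaining 3 contribute 0. Total contributed: 25.
The habitat fund pays out 2.2 × 25 = 55.00 in total (split across the unequal shares, but the aggregate is all that matters for the group sum).
The 3 free-riders keep 25 each, adding 75. Group total = 75 + 55.00 = 130.00.

130.00 dollars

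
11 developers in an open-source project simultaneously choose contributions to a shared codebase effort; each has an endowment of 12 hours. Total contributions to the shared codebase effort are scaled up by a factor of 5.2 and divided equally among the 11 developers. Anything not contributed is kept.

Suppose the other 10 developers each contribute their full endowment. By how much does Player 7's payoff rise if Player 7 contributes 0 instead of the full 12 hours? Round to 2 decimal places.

6.33 hours

Switching from a contribution of 12 to 0 lets Player 7 keep an extra 12 hours, but lowers the shared codebase effort by 12, which costs Player 7 their own share of that drop: 5.2/11 × 12 = 5.67.
Net gain = 12 − 5.67 = 6.33. The private return per contributed unit (0.4727) is below 1, so free-riding is indeed the best response regardless of what the others do.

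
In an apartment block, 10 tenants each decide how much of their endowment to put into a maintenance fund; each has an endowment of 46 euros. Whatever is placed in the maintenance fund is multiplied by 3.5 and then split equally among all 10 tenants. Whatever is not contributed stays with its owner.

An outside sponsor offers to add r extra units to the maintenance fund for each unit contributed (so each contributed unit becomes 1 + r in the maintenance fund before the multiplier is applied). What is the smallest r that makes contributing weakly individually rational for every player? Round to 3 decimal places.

1.857

With matching at rate r, one contributed unit becomes (1 + r) in the maintenance fund and returns 3.5 × (1 + r) / 10 to the contributor.
Setting this equal to 1: 1 + r = 10/3.5 = 2.8571.
So the minimum matching rate is r = 2.8571 − 1 = 1.857.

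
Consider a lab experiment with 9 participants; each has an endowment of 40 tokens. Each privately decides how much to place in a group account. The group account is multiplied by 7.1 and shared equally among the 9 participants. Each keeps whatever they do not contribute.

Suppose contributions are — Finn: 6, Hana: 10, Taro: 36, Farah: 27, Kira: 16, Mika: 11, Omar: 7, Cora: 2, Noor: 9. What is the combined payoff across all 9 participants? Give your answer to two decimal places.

Total contributed: 6 + 10 + 36 + 27 + 16 + 11 + 7 + 2 + 9 = 124; total kept: 9 × 40 − 124 = 236.
The group account pays out 7.1 × 124 = 880.40 in aggregate.
Group total = 236 + 880.40 = 1116.40.

1116.40 tokens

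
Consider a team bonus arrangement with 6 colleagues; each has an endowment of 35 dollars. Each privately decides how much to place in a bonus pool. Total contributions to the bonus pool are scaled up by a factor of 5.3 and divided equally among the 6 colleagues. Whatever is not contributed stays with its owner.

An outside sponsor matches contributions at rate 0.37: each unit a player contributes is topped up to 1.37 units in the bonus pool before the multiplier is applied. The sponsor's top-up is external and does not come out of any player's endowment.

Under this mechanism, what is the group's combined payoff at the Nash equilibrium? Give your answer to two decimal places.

1524.81 dollars

With the mechanism, a contributed unit returns 5.3 × 1.37 / 6 = 1.2102 per unit of net cost to the contributor — now above 1 — so contributing fully is weakly dominant for every player.
So the Nash equilibrium is full contribution by all 6; the group earns 5.3 × 1.37 × 210 = 1524.81.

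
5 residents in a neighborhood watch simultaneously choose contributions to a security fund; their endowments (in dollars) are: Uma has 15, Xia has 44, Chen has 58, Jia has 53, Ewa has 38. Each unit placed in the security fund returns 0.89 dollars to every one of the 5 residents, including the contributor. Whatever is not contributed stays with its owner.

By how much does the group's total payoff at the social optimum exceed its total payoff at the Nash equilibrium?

The private return per contributed unit is 0.89 < 1 for everyone, so the Nash equilibrium is zero contribution and the group total is Σ E_j = 15 + 44 + 58 + 53 + 38 = 208.
Each contributed unit returns 4.450 to the group, so the social optimum is full contribution by everyone: group total = 4.450 × 208 = 925.60.
Efficiency loss = (4.450 − 1) × 208 = 717.60.

717.60 dollars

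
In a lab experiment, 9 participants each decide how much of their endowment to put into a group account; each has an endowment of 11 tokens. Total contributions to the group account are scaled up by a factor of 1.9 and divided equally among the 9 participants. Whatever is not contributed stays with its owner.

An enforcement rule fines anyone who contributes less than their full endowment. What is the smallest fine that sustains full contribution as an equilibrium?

Given the others contribute fully, the best deviation is to contribute 0 (any partial contribution still incurs the fine and gives up units whose private return 0.2111 is below 1).
Deviating from 11 to 0 saves 11 tokens but forfeits the deviator's share of the drop in the group account: 1.9/9 × 11 = 2.32.
So the deviation gain is 11 − 2.32 = 8.68, and the fine must be at least 8.68 tokens to wipe it out.

8.68 tokens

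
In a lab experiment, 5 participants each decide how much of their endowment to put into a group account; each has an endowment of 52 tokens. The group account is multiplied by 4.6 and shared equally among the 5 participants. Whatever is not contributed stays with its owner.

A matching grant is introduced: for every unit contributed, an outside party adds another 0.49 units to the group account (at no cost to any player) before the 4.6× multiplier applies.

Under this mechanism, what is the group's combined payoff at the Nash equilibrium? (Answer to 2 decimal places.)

The effective private return per unit is now 4.6 × 1.49 / 5 = 1.3708 > 1, so every player's dominant strategy flips to full contribution.
At the Nash equilibrium everyone contributes 52. Group total payoff = 4.6 × 1.49 × 260 = 1782.04.

1782.04 tokens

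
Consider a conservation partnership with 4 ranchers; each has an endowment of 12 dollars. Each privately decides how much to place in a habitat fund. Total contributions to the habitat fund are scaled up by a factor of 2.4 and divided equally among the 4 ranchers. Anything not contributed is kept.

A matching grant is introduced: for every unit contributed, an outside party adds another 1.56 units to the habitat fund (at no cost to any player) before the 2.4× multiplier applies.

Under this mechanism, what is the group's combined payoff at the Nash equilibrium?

294.91 dollars

Under the mechanism each unit contributed yields 2.4 × 2.56 / 4 = 1.5360 back to its contributor per unit of net cost, which exceeds 1, making full contribution the dominant choice for everyone.
So the Nash equilibrium is full contribution by all 4; the group earns 2.4 × 2.56 × 48 = 294.91.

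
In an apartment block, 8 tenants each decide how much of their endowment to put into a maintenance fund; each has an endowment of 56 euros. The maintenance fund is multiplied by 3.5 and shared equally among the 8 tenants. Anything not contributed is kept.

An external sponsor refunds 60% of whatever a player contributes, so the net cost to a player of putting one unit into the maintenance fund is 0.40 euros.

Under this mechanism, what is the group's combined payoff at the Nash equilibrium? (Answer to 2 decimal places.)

1836.80 euros

The effective private return per unit is now (3.5/8) / 0.40 = 1.0938 > 1, so every player's dominant strategy flips to full contribution.
So the Nash equilibrium is full contribution by all 8; the group earns 8 × (56 × 0.60 + 3.5 × 56) = 1836.80.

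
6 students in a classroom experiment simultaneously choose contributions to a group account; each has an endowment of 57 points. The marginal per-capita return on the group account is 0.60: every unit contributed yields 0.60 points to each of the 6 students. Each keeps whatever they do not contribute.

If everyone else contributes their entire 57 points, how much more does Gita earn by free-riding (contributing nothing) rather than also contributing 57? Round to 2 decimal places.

Switching from a contribution of 57 to 0 lets Gita keep an extra 57 points, but lowers the group account by 57, which costs Gita their own share of that drop: 0.60 × 57 = 34.20.
Net gain = 57 − 34.20 = 22.80. The private return per contributed unit (0.60) is below 1, so free-riding is indeed the best response regardless of what the others do.

22.80 points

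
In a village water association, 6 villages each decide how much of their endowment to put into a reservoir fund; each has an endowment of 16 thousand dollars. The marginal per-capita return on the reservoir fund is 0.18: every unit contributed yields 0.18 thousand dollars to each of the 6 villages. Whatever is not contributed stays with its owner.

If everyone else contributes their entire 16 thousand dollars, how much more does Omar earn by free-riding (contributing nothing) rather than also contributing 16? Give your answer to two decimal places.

Switching from a contribution of 16 to 0 lets Omar keep an extra 16 thousand dollars, but lowers the reservoir fund by 16, which costs Omar their own share of that drop: 0.18 × 16 = 2.88.
Net gain = 16 − 2.88 = 13.12. The private return per contributed unit (0.18) is below 1, so free-riding is indeed the best response regardless of what the others do.

13.12 thousand dollars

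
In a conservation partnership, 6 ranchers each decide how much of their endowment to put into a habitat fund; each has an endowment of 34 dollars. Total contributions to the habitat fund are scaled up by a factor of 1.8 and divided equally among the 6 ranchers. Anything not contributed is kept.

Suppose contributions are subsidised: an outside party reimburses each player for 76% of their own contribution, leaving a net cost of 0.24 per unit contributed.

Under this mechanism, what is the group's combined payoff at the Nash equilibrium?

Under the mechanism each unit contributed yields (1.8/6) / 0.24 = 1.2500 back to its contributor per unit of net cost, which exceeds 1, making full contribution the dominant choice for everyone.
At the Nash equilibrium everyone contributes 34. Group total payoff = 6 × (34 × 0.76 + 1.8 × 34) = 522.24.

522.24 dollars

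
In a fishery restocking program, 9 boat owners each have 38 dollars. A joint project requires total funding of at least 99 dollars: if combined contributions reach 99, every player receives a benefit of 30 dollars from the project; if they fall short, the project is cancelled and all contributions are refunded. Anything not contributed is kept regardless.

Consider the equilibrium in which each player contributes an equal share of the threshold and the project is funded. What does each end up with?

57 dollars

Equal share of the threshold: 99/9 = 11.
At this profile no one gains by cutting their contribution: any cut drops the total below 99, the project is cancelled, contributions are refunded, and the deviator ends with 38, which is less than 38 − 11 + 30 = 57. Contributing more than 11 just wastes the excess. So contributing exactly 11 is a best response.
Each player's payoff: 38 − 11 + 30 = 57.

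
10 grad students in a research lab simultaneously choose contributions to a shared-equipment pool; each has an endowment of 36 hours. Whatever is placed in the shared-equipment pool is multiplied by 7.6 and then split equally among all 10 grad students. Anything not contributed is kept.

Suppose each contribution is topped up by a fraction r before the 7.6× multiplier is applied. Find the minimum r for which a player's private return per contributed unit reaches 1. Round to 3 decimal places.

With matching at rate r, one contributed unit becomes (1 + r) in the shared-equipment pool and returns 7.6 × (1 + r) / 10 to the contributor.
Setting this equal to 1: 1 + r = 10/7.6 = 1.3158.
So the minimum matching rate is r = 1.3158 − 1 = 0.316.

0.316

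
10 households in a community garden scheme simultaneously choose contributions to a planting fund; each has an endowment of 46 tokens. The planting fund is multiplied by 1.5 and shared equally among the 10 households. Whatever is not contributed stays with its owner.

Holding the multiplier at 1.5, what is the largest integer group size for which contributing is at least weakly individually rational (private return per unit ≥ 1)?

Private return per unit is 1.5/(group size), which is ≥ 1 whenever the group size is ≤ 1.5.
The largest such integer is 1.

1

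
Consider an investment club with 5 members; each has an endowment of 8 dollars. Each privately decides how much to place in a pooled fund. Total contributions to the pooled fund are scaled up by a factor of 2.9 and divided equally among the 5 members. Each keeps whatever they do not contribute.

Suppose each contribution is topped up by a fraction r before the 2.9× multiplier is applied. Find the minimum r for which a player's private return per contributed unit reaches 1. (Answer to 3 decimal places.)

With matching at rate r, one contributed unit becomes (1 + r) in the pooled fund and returns 2.9 × (1 + r) / 5 to the contributor.
Setting this equal to 1: 1 + r = 5/2.9 = 1.7241.
So the minimum matching rate is r = 1.7241 − 1 = 0.724.

0.724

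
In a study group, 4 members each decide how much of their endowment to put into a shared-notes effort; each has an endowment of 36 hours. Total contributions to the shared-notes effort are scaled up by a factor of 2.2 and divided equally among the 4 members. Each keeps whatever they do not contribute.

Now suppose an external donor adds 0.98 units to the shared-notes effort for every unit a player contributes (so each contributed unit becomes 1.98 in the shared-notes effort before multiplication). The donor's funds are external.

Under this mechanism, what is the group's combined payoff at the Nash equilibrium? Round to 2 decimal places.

With the mechanism, a contributed unit returns 2.2 × 1.98 / 4 = 1.0890 per unit of net cost to the contributor — now above 1 — so contributing fully is weakly dominant for every player.
At the Nash equilibrium everyone contributes 36. Group total payoff = 2.2 × 1.98 × 144 = 627.26.

627.26 hours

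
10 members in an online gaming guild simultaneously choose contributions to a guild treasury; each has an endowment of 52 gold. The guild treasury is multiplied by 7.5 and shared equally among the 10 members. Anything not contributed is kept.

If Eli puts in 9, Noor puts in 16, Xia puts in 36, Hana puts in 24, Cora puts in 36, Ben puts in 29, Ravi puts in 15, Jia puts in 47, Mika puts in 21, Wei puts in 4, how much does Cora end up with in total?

193.75 gold

Total contributed: 9 + 16 + 36 + 24 + 36 + 29 + 15 + 47 + 21 + 4 = 237.
Each receives 7.5 × 237 / 10 = 177.75 from the guild treasury.
Cora keeps 52 − 36 = 16, so Cora's payoff is 16 + 177.75 = 193.75.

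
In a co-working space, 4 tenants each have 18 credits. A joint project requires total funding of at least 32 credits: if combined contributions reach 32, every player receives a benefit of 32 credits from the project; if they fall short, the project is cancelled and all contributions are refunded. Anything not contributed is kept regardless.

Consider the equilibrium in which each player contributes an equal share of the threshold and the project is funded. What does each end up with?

42 credits

Equal share of the threshold: 32/4 = 8.
At this profile no one gains by cutting their contribution: any cut drops the total below 32, the project is cancelled, contributions are refunded, and the deviator ends with 18, which is less than 18 − 8 + 32 = 42. Contributing more than 8 just wastes the excess. So contributing exactly 8 is a best response.
Each player's payoff: 18 − 8 + 32 = 42.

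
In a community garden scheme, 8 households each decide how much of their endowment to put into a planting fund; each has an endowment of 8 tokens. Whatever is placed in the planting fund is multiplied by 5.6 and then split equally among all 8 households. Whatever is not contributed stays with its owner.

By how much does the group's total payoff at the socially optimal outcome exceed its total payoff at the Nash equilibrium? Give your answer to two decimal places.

Each contributed unit returns 5.6/8 = 0.7000 to its contributor — below 1 — so contributing 0 is dominant for every player. At the Nash equilibrium everyone keeps their 8, and the group total is 8 × 8 = 64.
Each contributed unit returns 5.600 to the group as a whole (0.7000 to each of 8 players), which exceeds 1, so the social optimum is full contribution: group total = 5.600 × 64 = 358.40.
Efficiency loss = 358.40 − 64 = 294.40.

294.40 tokens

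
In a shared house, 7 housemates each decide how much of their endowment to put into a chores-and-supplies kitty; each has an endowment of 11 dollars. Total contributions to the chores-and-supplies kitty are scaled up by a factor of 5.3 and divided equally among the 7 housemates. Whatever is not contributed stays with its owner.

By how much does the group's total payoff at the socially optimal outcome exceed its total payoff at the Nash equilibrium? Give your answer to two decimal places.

331.10 dollars

Each contributed unit returns 5.3/7 = 0.7571 to its contributor — below 1 — so contributing 0 is dominant for every player. At the Nash equilibrium everyone keeps their 11, and the group total is 7 × 11 = 77.
Each contributed unit returns 5.300 to the group as a whole (0.7571 to each of 7 players), which exceeds 1, so the social optimum is full contribution: group total = 5.300 × 77 = 408.10.
Efficiency loss = 408.10 − 77 = 331.10.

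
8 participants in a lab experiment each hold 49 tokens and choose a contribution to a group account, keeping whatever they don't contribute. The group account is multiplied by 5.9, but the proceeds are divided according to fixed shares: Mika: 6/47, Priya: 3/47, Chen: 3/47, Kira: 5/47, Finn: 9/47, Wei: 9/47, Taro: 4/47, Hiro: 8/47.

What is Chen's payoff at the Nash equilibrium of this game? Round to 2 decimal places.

104.36 tokens

Player j's private return per contributed unit is 5.9 × (j's share). Contributing is weakly dominant for j when that share is at least 1/5.9 = 0.1695, and contributing 0 is dominant otherwise.
Finn, Wei and Hiro are above the threshold, contributing 49 each; the remaining 5 contribute 0. Total contributed: 147.
Chen keeps 49 and receives 5.9 × 147 × 3/47 = 55.36 from the group account, for a payoff of 104.36.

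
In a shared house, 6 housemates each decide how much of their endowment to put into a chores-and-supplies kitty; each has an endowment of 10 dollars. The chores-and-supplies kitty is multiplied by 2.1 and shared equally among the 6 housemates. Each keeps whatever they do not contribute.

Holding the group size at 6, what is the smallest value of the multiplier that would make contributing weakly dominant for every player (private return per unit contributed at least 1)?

A contributed unit returns (multiplier)/6 to its contributor.
This reaches 1 exactly when the multiplier is 6.

6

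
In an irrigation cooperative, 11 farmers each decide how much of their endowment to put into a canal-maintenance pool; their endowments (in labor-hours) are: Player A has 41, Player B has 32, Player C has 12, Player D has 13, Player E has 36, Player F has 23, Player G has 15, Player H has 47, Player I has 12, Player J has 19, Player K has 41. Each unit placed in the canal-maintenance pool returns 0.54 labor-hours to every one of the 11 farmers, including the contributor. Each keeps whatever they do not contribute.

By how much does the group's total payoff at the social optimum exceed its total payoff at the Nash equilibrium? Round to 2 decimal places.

The private return per contributed unit is 0.54 < 1 for everyone, so the Nash equilibrium is zero contribution and the group total is Σ E_j = 41 + 32 + 12 + 13 + 36 + 23 + 15 + 47 + 12 + 19 + 41 = 291.
Each contributed unit returns 5.940 to the group, so the social optimum is full contribution by everyone: group total = 5.940 × 291 = 1728.54.
Efficiency loss = (5.940 − 1) × 291 = 1437.54.

1437.54 labor-hours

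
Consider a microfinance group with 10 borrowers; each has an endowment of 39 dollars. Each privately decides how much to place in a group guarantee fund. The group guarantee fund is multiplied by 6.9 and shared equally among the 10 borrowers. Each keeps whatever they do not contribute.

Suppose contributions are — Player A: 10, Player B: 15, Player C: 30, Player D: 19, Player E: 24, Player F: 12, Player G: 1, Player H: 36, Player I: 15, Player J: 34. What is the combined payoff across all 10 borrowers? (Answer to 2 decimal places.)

Total contributed: 10 + 15 + 30 + 19 + 24 + 12 + 1 + 36 + 15 + 34 = 196; total kept: 10 × 39 − 196 = 194.
The group guarantee fund pays out 6.9 × 196 = 1352.40 in aggregate.
Group total = 194 + 1352.40 = 1546.40.

1546.40 dollars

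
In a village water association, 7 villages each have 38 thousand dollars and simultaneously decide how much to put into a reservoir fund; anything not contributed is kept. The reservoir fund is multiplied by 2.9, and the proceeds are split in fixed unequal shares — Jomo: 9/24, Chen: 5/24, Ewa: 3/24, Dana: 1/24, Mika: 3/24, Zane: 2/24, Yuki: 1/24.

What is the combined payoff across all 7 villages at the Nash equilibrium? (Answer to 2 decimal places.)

338.20 thousand dollars

Each unit j contributes comes back to j as 2.9 × (j's share), so j prefers to contribute only if that share exceeds 1/2.9 = 0.3448; otherwise keeping the unit dominates.
The only share above 0.3448 is Jomo's 9/24, contributing 38; the remaining 6 contribute 0. Total contributed: 38.
The reservoir fund pays out 2.9 × 38 = 110.20 in total (split across the unequal shares, but the aggregate is all that matters for the group sum).
The 6 free-riders keep 38 each, adding 228. Group total = 228 + 110.20 = 338.20.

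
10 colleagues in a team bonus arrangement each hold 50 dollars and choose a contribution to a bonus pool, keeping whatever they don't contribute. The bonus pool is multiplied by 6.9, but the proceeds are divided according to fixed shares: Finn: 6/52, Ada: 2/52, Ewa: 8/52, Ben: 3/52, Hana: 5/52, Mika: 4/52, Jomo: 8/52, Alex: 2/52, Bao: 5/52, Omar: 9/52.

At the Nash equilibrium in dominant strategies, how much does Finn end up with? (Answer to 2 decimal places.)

169.42 dollars

A player with share s gets back 6.9·s per unit contributed, so full contribution is dominant for anyone with s > 1/6.9 = 0.1449 and zero contribution is dominant for anyone below.
The shares above 0.1449 belong to Ewa, Jomo and Omar, contributing 50 each; the remaining 7 contribute 0. Total contributed: 150.
Finn keeps 50 and receives 6.9 × 150 × 6/52 = 119.42 from the bonus pool, for a payoff of 169.42.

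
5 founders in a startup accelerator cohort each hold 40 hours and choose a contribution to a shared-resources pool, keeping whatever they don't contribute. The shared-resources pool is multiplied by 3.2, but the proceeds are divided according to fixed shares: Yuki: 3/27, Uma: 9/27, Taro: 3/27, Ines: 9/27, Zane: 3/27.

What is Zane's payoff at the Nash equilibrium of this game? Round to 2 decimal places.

For player j, contributing a unit is worthwhile iff 3.2 × (j's share) ≥ 1, i.e. iff j's share is at least 0.3125.
The shares above 0.3125 belong to Uma and Ines, contributing 40 each; the remaining 3 contribute 0. Total contributed: 80.
Zane keeps 40 and receives 3.2 × 80 × 3/27 = 28.44 from the shared-resources pool, for a payoff of 68.44.

68.44 hours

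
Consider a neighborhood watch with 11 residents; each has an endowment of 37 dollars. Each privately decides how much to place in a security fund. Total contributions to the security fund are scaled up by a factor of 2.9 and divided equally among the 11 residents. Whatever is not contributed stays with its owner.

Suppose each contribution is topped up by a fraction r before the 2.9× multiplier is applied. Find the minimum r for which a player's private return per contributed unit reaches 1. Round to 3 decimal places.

2.793

With matching at rate r, one contributed unit becomes (1 + r) in the security fund and returns 2.9 × (1 + r) / 11 to the contributor.
Setting this equal to 1: 1 + r = 11/2.9 = 3.7931.
So the minimum matching rate is r = 3.7931 − 1 = 2.793.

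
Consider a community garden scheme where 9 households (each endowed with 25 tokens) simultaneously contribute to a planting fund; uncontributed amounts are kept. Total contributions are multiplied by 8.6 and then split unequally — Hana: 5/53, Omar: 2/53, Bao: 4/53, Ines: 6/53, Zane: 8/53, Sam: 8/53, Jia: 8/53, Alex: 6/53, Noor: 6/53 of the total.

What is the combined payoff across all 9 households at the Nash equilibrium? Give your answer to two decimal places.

Each unit j contributes comes back to j as 8.6 × (j's share), so j prefers to contribute only if that share exceeds 1/8.6 = 0.1163; otherwise keeping the unit dominates.
Zane, Sam and Jia clear that bar, contributing 25 each; the remaining 6 contribute 0. Total contributed: 75.
The planting fund pays out 8.6 × 75 = 645.00 in total (split across the unequal shares, but the aggregate is all that matters for the group sum).
The 6 free-riders keep 25 each, adding 150. Group total = 150 + 645.00 = 795.00.

795.00 tokens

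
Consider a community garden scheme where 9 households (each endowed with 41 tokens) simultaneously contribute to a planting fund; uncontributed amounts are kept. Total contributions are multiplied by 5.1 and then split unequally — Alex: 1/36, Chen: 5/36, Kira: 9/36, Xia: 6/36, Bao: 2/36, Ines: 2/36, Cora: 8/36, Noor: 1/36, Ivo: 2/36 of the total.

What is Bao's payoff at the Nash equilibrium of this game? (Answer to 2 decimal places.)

64.23 tokens

A player with share s gets back 5.1·s per unit contributed, so full contribution is dominant for anyone with s > 1/5.1 = 0.1961 and zero contribution is dominant for anyone below.
Kira and Cora are above the threshold, contributing 41 each; the remaining 7 contribute 0. Total contributed: 82.
Bao keeps 41 and receives 5.1 × 82 × 2/36 = 23.23 from the planting fund, for a payoff of 64.23.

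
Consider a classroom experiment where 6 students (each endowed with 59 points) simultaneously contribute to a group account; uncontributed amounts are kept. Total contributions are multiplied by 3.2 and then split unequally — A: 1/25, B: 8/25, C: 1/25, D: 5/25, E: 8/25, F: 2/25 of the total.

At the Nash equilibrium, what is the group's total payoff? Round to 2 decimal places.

613.60 points

Each unit j contributes comes back to j as 3.2 × (j's share), so j prefers to contribute only if that share exceeds 1/3.2 = 0.3125; otherwise keeping the unit dominates.
B and E are above the threshold, contributing 59 each; the remaining 4 contribute 0. Total contributed: 118.
The group account pays out 3.2 × 118 = 377.60 in total (split across the unequal shares, but the aggregate is all that matters for the group sum).
The 4 free-riders keep 59 each, adding 236. Group total = 236 + 377.60 = 613.60.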